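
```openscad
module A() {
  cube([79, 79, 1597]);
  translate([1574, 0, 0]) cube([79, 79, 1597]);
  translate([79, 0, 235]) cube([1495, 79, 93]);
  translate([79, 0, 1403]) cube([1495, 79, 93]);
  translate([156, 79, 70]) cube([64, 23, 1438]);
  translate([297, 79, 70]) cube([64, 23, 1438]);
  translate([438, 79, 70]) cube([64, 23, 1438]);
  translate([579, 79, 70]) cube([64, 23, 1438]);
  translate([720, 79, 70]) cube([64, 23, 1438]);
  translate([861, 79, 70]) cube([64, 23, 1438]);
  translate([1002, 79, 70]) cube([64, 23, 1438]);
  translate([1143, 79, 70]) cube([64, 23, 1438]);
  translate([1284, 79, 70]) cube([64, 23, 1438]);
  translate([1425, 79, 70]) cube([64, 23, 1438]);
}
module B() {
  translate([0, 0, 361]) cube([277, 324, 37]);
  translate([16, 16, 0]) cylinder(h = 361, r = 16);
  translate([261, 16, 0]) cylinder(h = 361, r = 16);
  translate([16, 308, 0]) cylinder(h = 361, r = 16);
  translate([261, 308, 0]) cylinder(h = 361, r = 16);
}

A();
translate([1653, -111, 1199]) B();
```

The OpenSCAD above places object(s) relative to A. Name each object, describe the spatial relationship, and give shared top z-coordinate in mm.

A is a fence section. B is a stool. The stool is beside the fence section with their tops flush at z = 1597. The shared top z-coordinate is 1597 mm.

Both tops at z = 1597 mm.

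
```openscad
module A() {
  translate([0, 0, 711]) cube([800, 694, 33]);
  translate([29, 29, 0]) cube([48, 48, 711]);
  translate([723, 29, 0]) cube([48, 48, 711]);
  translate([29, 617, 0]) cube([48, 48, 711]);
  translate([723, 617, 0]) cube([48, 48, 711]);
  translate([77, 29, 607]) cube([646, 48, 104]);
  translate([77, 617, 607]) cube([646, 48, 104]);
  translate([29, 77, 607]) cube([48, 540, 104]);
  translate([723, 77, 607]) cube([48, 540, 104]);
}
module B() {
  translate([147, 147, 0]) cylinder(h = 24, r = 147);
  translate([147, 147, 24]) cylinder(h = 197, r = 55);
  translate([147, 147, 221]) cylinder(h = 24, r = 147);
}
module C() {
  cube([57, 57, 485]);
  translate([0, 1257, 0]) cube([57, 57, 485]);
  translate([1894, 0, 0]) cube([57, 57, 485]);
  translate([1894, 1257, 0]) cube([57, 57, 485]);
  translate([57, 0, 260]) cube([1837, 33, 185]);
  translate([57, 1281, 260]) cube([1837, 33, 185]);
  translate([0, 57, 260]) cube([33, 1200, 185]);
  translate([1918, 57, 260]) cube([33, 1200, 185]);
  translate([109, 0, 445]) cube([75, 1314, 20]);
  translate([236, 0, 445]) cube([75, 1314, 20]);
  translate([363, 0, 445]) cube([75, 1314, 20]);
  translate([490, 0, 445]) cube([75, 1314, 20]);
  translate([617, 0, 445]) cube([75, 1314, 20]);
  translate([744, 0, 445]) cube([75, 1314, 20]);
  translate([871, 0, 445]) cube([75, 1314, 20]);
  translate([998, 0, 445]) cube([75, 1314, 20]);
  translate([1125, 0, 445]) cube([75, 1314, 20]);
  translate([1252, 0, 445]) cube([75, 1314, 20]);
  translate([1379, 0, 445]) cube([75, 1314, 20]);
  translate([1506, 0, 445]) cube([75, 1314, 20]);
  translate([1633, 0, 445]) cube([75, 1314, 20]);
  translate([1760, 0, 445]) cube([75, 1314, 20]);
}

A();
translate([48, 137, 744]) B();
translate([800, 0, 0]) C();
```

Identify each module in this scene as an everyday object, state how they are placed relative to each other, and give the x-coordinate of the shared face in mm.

A is a table. B is a spool. C is a bed frame. The spool is on top of the table. The bed frame is against the table's +x side, with their −y faces flush. The x-coordinate of the shared face is 800 mm.

The table's +x face and the bed frame's −x face are both at x = 800 mm.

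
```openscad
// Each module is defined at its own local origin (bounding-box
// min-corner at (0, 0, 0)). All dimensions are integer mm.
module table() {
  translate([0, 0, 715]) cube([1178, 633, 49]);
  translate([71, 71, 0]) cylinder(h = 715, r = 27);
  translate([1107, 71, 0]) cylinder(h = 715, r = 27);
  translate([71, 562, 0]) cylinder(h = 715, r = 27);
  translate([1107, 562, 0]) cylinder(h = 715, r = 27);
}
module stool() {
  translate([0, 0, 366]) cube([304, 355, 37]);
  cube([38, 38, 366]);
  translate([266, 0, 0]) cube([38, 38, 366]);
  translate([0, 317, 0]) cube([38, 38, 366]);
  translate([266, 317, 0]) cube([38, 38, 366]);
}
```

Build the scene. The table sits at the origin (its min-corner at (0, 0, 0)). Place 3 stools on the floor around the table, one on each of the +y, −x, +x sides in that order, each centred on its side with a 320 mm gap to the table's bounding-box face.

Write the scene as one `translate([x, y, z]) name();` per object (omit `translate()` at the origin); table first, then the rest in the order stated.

table();
translate([437, 953, 0]) stool();
translate([-624, 139, 0]) stool();
translate([1498, 139, 0]) stool();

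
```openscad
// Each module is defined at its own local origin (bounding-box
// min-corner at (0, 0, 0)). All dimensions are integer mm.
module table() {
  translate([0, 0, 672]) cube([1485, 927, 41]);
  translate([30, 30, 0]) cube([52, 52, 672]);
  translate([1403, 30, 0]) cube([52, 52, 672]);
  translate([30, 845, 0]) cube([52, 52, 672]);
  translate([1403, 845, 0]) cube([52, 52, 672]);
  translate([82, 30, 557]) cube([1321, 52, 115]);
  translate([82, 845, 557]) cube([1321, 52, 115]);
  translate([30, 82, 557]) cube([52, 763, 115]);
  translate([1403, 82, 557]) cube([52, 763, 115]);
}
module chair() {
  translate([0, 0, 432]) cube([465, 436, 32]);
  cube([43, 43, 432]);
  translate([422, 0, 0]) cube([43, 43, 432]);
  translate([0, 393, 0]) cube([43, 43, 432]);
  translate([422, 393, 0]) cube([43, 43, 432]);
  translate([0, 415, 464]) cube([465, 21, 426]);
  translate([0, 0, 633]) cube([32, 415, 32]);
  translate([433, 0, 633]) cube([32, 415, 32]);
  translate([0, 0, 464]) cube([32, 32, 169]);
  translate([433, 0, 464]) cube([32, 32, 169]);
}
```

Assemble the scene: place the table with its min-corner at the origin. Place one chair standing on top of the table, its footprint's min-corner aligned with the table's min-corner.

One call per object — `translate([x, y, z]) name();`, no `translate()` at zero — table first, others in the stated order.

table();
translate([0, 0, 713]) chair();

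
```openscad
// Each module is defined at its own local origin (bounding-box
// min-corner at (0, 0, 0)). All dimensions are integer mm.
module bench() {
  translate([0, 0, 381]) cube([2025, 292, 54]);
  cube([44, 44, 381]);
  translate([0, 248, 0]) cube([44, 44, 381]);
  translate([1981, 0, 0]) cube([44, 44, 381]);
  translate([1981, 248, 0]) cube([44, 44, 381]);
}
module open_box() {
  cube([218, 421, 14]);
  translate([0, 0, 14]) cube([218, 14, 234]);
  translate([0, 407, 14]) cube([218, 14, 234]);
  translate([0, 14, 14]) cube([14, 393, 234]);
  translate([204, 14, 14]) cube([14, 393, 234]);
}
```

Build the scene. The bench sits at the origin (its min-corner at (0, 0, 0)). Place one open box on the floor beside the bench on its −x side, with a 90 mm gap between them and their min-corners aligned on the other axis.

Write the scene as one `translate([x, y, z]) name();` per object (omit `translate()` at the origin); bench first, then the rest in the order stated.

bench();
translate([-308, 0, 0]) open_box();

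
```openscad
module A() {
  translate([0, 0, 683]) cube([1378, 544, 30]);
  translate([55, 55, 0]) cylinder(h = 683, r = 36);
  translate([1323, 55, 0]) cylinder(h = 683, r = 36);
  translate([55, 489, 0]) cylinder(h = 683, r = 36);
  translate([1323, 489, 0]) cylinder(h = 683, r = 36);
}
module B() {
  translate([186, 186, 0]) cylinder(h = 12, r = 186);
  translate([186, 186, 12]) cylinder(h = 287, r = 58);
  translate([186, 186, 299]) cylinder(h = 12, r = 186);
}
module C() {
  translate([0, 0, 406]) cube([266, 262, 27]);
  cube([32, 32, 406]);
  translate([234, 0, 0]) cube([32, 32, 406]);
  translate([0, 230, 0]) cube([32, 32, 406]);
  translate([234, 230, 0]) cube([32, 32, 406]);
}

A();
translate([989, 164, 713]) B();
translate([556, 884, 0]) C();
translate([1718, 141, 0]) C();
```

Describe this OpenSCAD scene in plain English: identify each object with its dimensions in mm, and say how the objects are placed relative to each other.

A is a table: top 1378 mm (x) × 544 mm (y), 30 mm thick, upper face at z = 713 mm, on four round legs of 72 mm diameter, each leg's bounding box inset 19 mm from the nearest pair of top edges, running from z = 0 to the bottom of the top.

B is a spool: two coaxial disc flanges of radius 186 mm and thickness 12 mm, joined by a core cylinder of radius 58 mm and height 287 mm. The lower flange rests on z = 0 and the three cylinders share a vertical axis.

C is a four-legged stool. The seat is 266×262 mm, 27 mm thick, top at z = 433 mm. It stands on four square legs, each 32×32 mm in cross-section, from z = 0 to the seat underside, each flush with a corner of the seat.

The spool is on top of the table. Two stools sit around the table at the +y, +x sides.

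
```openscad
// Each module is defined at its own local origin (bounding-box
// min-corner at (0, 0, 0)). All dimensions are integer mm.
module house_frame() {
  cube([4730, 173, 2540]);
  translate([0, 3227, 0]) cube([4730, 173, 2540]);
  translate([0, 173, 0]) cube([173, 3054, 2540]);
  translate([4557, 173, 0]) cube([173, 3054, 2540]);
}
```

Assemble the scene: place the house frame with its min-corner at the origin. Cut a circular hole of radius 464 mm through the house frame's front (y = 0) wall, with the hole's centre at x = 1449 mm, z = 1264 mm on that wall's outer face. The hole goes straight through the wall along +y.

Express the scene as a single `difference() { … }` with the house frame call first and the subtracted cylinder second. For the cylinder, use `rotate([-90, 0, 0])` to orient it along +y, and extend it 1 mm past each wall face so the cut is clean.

difference() {
  house_frame();
  translate([1449, -1, 1264]) rotate([-90, 0, 0]) cylinder(h = 175, r = 464);
}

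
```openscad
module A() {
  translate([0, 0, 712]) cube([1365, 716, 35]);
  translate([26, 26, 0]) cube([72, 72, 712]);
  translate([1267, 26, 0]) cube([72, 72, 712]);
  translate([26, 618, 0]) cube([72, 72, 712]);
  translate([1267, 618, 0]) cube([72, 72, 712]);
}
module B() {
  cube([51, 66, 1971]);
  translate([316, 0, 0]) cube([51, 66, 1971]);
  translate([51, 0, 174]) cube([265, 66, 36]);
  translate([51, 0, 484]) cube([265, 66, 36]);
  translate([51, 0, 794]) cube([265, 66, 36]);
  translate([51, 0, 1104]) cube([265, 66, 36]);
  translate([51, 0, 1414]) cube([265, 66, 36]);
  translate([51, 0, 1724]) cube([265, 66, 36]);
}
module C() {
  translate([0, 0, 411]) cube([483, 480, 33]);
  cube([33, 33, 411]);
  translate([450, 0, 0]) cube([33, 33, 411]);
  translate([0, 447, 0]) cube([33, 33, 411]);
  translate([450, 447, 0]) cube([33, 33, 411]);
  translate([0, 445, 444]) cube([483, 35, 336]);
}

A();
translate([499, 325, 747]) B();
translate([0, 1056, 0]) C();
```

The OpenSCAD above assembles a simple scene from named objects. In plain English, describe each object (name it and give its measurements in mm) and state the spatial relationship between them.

A is a table with a 1365×716 mm rectangular top, 35 mm thick, top surface at z = 747 mm, supported by four 72×72 mm square legs, each inset 26 mm from the nearest pair of top edges, running from the floor.

B is a straight ladder. Two 51×66 mm vertical rails, 1971 mm tall, stand 367 mm apart (outside-to-outside) with their front faces coplanar on the −y side. 6 rungs, each 66 mm deep and 36 mm tall, span between the inner faces of the rails, front faces flush with the rails. The lowest rung's underside is at z = 174 mm and rungs are spaced 310 mm apart (underside to underside).

C is a chair: 483×480 mm seat, 33 mm thick, top at z = 444 mm, on four 33 mm square corner legs flush with the seat edges. A 35 mm thick backrest slab spans the full seat width, extending 336 mm above the seat top, its back face flush with the seat's +y edge.

The ladder is on top of the table, centred. The chair is on the floor beside the table on its +y side.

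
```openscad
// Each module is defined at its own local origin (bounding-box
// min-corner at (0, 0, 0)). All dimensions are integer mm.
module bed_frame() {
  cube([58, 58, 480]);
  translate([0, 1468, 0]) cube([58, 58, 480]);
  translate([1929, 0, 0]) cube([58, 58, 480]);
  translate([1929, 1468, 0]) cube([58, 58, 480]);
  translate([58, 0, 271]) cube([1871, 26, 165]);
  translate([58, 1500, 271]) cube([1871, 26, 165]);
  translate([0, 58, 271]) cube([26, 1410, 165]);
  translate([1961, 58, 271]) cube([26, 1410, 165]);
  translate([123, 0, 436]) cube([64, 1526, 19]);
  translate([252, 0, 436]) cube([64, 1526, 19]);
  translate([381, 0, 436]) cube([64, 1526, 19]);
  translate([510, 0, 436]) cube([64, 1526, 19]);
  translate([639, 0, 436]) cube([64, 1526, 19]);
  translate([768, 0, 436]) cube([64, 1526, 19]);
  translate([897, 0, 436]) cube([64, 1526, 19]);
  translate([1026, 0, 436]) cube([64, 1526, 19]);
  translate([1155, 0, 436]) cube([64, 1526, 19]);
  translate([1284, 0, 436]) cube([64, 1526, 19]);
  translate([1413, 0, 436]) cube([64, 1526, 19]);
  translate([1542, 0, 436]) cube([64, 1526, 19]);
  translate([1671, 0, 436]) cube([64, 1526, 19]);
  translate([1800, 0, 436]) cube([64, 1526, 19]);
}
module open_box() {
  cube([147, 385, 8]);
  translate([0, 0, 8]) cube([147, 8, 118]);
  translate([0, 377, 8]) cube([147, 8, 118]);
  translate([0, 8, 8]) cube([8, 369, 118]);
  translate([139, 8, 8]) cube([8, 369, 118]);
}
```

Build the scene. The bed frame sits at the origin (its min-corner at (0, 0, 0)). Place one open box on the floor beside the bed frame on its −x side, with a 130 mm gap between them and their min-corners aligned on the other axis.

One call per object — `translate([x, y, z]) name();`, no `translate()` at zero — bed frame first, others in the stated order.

bed_frame();
translate([-277, 0, 0]) open_box();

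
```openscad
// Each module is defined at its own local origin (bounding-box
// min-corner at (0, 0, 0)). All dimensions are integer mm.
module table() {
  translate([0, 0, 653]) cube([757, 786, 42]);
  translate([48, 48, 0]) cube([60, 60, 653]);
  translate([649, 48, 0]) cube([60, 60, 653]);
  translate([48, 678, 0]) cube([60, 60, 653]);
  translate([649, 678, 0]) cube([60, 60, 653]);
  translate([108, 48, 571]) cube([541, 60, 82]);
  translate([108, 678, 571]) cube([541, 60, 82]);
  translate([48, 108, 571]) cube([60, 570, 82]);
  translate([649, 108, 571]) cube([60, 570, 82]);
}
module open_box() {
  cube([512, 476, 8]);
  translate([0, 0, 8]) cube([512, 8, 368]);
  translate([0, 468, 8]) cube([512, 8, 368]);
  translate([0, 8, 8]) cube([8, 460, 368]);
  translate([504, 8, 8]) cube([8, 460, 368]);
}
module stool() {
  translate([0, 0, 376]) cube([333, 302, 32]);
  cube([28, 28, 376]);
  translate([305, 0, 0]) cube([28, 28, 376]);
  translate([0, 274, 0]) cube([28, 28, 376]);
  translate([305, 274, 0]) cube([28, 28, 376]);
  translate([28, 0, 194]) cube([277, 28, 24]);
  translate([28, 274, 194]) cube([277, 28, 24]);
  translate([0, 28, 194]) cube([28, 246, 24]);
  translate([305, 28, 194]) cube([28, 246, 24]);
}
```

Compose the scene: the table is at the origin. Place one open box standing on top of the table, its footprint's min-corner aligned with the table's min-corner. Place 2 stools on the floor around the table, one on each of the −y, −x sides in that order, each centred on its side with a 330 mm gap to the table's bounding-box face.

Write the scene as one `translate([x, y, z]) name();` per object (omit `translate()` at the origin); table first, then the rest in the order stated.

table();
translate([0, 0, 695]) open_box();
translate([212, -632, 0]) stool();
translate([-663, 242, 0]) stool();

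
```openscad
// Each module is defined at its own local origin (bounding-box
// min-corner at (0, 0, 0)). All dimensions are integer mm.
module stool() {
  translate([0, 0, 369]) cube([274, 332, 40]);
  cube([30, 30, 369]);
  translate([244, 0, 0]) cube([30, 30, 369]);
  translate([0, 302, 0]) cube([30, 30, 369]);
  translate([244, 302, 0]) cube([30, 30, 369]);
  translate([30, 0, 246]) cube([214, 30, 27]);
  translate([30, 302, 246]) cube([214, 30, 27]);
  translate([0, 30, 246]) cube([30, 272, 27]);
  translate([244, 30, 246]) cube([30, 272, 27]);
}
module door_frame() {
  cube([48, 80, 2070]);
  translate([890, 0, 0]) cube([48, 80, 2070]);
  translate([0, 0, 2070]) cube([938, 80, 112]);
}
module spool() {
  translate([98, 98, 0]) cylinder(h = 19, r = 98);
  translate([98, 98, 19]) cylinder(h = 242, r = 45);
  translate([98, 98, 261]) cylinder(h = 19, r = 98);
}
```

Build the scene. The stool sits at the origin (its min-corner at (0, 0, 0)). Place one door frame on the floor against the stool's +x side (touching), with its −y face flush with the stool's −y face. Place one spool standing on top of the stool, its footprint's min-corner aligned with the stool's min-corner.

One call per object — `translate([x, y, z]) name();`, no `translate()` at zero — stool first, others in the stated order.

stool();
translate([274, 0, 0]) door_frame();
translate([0, 0, 409]) spool();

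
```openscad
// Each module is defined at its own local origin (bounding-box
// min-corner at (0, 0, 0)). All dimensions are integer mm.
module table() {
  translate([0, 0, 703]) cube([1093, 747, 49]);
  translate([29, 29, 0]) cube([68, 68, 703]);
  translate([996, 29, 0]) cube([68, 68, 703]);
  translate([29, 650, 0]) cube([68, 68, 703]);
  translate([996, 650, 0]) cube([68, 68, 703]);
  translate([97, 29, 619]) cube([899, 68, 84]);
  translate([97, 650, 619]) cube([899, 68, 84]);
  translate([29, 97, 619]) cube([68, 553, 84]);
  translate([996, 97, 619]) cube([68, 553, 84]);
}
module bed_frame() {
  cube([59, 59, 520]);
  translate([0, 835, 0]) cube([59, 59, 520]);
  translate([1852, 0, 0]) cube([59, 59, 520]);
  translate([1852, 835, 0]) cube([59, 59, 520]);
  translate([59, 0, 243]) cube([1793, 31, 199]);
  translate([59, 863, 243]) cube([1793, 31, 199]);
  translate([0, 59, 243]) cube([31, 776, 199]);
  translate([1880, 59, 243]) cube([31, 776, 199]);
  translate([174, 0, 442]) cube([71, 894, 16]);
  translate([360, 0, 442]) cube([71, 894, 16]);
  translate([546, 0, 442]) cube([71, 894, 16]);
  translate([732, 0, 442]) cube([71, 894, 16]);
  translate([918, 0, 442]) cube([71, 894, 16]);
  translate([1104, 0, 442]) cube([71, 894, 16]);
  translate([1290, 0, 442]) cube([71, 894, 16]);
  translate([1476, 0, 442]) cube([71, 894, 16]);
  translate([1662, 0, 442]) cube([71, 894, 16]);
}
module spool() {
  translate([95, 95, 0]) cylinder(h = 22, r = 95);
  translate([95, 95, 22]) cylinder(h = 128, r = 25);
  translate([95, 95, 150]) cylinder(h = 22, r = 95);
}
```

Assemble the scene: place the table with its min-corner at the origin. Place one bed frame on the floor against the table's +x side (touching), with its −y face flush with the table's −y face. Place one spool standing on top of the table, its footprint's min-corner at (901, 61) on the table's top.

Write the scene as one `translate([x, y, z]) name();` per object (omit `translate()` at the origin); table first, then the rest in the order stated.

table();
translate([1093, 0, 0]) bed_frame();
translate([901, 61, 752]) spool();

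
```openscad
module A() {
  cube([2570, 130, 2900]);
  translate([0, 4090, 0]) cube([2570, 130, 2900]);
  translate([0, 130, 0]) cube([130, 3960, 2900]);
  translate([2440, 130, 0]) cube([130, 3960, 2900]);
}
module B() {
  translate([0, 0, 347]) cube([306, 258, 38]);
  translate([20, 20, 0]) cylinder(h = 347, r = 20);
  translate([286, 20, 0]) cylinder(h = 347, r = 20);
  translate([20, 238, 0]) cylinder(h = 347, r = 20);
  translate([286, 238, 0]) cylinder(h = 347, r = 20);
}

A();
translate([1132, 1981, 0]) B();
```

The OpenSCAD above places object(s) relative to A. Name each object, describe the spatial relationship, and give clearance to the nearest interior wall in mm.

Clearances: x = 1002, y = 1851; minimum 1002 mm.

A is a house frame. B is a stool. The stool sits inside the house frame, centred. The clearance to the nearest interior wall is 1002 mm.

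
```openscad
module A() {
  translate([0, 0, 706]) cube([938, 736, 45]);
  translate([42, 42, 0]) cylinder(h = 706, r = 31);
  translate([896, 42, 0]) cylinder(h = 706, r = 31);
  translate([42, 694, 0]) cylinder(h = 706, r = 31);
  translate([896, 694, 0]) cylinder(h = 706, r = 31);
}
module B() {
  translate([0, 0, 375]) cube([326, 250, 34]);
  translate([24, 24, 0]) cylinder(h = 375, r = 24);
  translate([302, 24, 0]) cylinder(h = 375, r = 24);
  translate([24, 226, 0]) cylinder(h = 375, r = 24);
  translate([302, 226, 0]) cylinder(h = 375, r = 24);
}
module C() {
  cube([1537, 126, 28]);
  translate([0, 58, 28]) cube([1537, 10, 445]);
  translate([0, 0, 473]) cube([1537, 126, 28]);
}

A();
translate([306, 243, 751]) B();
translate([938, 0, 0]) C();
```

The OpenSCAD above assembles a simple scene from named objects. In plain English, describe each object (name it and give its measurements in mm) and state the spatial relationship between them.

A is a rectangular dining table. The top is 938×736×45 mm with its upper surface at z = 751 mm. It stands on four round legs of 62 mm diameter, each leg's bounding box inset 11 mm from the nearest pair of top edges, running from the floor to the underside of the top.

B is a four-legged stool. The seat is 326×250 mm, 34 mm thick, top at z = 409 mm. It stands on four round legs, each 48 mm in diameter, from z = 0 to the seat underside, each leg's axis is inset half a diameter from the nearest pair of seat edges (so the leg's bounding box is flush with the corner).

C is an I-beam lying along x, 1537 mm long. Overall section height 501 mm. Two flanges 126 mm wide (y) and 28 mm thick, one on the floor and one at the top; a web 10 mm thick runs between them, centred on the flange width.

The stool is on top of the table, centred. The I-beam is against the table's +x side, with their −y faces flush.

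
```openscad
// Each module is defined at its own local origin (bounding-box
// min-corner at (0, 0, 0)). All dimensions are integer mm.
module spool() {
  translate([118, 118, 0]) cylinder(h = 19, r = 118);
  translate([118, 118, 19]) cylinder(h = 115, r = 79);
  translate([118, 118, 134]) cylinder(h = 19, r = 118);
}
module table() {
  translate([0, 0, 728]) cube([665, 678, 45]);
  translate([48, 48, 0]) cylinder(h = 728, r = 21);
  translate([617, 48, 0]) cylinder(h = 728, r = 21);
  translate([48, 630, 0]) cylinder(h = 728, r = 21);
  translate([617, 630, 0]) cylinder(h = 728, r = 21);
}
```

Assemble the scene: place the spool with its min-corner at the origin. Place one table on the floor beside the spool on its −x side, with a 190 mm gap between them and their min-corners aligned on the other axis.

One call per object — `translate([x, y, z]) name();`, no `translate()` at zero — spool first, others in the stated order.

spool();
translate([-855, 0, 0]) table();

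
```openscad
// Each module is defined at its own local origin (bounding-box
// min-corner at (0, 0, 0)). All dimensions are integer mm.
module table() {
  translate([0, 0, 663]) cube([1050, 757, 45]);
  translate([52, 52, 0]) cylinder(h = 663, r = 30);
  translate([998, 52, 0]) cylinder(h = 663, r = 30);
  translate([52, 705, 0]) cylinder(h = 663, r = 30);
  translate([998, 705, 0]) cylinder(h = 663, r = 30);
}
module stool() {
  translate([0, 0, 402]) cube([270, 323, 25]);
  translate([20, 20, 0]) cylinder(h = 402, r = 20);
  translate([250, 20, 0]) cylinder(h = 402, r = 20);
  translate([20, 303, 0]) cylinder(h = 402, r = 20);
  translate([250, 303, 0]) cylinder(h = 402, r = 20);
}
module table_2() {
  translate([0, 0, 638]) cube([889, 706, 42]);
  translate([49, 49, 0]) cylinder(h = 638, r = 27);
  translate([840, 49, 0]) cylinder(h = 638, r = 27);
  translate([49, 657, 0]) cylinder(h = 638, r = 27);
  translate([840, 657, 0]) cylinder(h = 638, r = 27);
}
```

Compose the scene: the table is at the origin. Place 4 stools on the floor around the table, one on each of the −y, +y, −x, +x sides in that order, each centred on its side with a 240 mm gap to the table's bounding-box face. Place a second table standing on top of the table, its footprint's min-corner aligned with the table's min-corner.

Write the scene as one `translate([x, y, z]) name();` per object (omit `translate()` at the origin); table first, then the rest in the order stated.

table();
translate([390, -563, 0]) stool();
translate([390, 997, 0]) stool();
translate([-510, 217, 0]) stool();
translate([1290, 217, 0]) stool();
translate([0, 0, 708]) table_2();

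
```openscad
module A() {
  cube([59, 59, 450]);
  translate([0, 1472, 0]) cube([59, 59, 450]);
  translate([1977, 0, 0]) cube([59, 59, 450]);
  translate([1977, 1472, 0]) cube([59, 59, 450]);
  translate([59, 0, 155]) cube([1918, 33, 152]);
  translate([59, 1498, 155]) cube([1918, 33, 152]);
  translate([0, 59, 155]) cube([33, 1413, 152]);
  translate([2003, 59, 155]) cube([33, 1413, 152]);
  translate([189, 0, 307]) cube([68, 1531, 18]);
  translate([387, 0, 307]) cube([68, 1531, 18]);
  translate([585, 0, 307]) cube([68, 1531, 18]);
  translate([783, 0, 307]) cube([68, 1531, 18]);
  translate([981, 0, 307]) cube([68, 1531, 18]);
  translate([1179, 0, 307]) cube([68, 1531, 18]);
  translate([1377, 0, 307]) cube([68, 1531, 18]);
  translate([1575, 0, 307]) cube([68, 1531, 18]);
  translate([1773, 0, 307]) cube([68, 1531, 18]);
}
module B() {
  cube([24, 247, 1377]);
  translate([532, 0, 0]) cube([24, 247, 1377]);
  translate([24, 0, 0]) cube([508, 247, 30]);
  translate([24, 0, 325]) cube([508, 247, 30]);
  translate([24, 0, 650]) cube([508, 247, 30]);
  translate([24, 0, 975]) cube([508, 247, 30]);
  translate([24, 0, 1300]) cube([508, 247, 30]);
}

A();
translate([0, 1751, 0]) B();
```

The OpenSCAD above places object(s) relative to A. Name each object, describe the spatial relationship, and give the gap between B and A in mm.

The bookshelf's nearest face is 220 mm from the bed frame's +y face.

A is a bed frame. B is a bookshelf. The bookshelf is on the floor beside the bed frame on its +y side. The gap between the bookshelf and the bed frame is 220 mm.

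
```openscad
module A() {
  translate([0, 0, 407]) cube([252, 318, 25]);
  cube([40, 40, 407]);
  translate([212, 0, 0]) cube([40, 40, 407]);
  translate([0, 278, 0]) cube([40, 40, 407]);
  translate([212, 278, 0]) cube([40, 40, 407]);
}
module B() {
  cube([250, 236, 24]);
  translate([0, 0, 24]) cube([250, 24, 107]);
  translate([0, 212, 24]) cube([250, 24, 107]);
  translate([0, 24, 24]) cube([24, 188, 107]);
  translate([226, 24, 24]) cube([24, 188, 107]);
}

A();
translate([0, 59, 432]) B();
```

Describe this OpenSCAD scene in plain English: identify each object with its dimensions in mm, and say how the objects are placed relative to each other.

A is a four-legged stool. The seat is 252×318 mm, 25 mm thick, top at z = 432 mm. It stands on four square legs, each 40×40 mm in cross-section, from z = 0 to the seat underside, each flush with a corner of the seat.

B is an open storage box with external size 250×236×131 mm and wall thickness 24 mm (the base is also 24 mm thick). The base covers the whole footprint; the four walls stand on the base, with the y-facing walls full-width and the x-facing walls fitting between their inner faces.

The open box is on top of the stool.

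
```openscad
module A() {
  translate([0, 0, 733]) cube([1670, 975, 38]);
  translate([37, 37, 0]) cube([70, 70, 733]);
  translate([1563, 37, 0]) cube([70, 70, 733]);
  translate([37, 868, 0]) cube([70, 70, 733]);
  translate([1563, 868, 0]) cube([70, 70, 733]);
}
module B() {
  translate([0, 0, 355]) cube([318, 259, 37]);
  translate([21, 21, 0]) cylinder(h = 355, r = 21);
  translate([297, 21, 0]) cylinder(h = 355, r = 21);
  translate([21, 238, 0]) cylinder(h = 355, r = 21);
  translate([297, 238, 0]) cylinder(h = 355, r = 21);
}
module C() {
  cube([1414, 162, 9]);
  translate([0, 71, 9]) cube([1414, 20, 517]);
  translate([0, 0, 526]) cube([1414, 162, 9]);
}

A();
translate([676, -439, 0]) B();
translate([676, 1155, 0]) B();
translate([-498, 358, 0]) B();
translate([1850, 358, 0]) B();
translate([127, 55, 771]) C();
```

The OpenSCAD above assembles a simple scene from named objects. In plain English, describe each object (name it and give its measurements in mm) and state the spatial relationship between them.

A is a table: top 1670 mm (x) × 975 mm (y), 38 mm thick, upper face at z = 771 mm, on four 70×70 mm square legs, each inset 37 mm from the nearest pair of top edges, running from z = 0 to the bottom of the top.

B is a simple wooden stool: a rectangular seat 318 mm (x) by 259 mm (y), 37 mm thick, top face at z = 392 mm, on four round legs, each 42 mm in diameter. The legs rest on z = 0, each leg's axis is inset half a diameter from the nearest pair of seat edges (so the leg's bounding box is flush with the corner).

C is an I-beam lying along x, 1414 mm long. Overall section height 535 mm. Two flanges 162 mm wide (y) and 9 mm thick, one on the floor and one at the top; a web 20 mm thick runs between them, centred on the flange width.

Four stools sit around the table at the −y, +y, −x, +x sides. The I-beam is on top of the table.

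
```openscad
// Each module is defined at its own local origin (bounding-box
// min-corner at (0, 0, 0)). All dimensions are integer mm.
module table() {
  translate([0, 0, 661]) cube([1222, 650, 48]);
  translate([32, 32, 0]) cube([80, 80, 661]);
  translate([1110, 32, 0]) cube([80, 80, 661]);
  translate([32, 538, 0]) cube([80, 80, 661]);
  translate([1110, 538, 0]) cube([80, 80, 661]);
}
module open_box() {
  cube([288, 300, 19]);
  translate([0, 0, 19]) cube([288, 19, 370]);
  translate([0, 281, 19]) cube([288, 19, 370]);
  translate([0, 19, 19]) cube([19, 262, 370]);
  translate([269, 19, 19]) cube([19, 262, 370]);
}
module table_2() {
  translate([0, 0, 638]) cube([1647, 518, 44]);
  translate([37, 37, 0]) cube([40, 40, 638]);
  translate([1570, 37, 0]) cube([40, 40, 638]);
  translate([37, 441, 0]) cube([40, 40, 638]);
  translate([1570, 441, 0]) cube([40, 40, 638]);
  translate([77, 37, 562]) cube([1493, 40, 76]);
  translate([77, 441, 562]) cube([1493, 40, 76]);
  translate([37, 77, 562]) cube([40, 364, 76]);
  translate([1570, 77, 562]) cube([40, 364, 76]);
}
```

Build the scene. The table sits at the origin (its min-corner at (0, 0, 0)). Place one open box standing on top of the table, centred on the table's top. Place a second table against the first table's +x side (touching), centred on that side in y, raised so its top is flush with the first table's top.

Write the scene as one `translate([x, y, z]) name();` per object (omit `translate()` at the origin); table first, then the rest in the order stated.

table();
translate([467, 175, 709]) open_box();
translate([1222, 66, 27]) table_2();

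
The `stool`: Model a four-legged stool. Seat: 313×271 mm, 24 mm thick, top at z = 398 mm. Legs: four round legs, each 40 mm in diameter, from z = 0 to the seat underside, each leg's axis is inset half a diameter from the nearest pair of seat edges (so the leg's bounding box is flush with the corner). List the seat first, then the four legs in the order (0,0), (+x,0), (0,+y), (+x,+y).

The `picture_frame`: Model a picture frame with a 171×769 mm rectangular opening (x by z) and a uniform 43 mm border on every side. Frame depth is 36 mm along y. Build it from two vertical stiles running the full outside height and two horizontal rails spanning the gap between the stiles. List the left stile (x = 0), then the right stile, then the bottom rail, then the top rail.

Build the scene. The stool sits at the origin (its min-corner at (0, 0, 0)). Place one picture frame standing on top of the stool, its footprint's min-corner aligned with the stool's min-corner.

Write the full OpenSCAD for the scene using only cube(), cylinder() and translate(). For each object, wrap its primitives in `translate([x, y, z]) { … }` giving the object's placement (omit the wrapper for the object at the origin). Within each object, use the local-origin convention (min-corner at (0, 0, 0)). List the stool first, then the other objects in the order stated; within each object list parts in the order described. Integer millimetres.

translate([0, 0, 374]) cube([313, 271, 24]);
translate([20, 20, 0]) cylinder(h = 374, r = 20);
translate([293, 20, 0]) cylinder(h = 374, r = 20);
translate([20, 251, 0]) cylinder(h = 374, r = 20);
translate([293, 251, 0]) cylinder(h = 374, r = 20);
translate([0, 0, 398]) {
  cube([43, 36, 855]);
  translate([214, 0, 0]) cube([43, 36, 855]);
  translate([43, 0, 0]) cube([171, 36, 43]);
  translate([43, 0, 812]) cube([171, 36, 43]);
}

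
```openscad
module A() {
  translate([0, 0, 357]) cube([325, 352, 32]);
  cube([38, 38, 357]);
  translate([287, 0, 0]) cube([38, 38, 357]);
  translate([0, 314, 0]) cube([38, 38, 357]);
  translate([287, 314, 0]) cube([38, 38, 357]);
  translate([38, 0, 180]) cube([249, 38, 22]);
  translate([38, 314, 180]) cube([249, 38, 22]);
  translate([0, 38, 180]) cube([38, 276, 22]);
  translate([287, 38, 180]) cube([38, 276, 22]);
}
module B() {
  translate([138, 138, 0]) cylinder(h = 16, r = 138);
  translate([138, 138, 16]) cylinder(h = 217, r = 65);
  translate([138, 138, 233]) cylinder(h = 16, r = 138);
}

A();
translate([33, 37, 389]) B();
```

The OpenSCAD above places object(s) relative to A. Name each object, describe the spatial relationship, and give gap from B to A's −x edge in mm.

A is a stool. B is a spool. The spool is on top of the stool. The gap from the spool to the stool's −x edge is 33 mm.

The spool's min-x is at 33; the stool's min-x is 0; gap = 33 mm.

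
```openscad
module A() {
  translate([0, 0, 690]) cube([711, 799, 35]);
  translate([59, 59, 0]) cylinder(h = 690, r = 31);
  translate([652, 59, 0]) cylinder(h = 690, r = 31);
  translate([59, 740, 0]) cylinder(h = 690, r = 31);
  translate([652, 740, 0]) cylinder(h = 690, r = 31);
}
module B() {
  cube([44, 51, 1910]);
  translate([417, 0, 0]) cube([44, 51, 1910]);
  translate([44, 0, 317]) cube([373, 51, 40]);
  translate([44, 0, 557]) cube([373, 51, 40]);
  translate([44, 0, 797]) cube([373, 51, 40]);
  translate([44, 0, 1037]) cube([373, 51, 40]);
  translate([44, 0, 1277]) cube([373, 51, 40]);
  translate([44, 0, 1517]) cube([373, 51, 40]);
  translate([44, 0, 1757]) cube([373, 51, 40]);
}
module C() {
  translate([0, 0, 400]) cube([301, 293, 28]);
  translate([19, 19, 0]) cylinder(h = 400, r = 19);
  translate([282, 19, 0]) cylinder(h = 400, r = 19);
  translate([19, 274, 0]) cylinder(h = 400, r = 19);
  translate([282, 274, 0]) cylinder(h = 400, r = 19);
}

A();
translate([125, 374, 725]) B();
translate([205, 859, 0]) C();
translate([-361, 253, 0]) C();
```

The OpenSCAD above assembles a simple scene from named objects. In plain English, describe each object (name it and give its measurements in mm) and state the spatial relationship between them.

A is a table: top 711 mm (x) × 799 mm (y), 35 mm thick, upper face at z = 725 mm, on four round legs of 62 mm diameter, each leg's bounding box inset 28 mm from the nearest pair of top edges, running from z = 0 to the bottom of the top.

B is a straight ladder. Two 44×51 mm vertical rails, 1910 mm tall, stand 461 mm apart (outside-to-outside) with their front faces coplanar on the −y side. 7 rungs, each 51 mm deep and 40 mm tall, span between the inner faces of the rails, front faces flush with the rails. The lowest rung's underside is at z = 317 mm and rungs are spaced 240 mm apart (underside to underside).

C is a four-legged stool. The seat is a 301×293×28 mm slab whose top surface is at z = 428 mm; four round legs, each 38 mm in diameter, run from the floor (z = 0) to the underside of the seat, each leg's axis is inset half a diameter from the nearest pair of seat edges (so the leg's bounding box is flush with the corner).

The ladder is on top of the table, centred. Two stools sit around the table at the +y, −x sides.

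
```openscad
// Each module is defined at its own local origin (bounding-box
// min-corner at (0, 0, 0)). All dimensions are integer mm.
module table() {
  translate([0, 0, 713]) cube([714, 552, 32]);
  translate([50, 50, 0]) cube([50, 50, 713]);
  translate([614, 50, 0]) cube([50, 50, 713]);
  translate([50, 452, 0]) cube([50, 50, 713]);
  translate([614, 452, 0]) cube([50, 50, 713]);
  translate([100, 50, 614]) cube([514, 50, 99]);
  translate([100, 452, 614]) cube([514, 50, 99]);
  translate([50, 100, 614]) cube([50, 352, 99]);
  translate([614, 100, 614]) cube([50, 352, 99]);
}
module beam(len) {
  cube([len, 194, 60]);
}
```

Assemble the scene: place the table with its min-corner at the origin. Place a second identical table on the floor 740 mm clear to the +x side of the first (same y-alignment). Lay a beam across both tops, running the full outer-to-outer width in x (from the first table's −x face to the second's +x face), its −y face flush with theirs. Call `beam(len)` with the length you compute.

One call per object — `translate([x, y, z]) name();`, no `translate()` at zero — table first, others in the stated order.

table();
translate([1454, 0, 0]) table();
translate([0, 0, 745]) beam(2168);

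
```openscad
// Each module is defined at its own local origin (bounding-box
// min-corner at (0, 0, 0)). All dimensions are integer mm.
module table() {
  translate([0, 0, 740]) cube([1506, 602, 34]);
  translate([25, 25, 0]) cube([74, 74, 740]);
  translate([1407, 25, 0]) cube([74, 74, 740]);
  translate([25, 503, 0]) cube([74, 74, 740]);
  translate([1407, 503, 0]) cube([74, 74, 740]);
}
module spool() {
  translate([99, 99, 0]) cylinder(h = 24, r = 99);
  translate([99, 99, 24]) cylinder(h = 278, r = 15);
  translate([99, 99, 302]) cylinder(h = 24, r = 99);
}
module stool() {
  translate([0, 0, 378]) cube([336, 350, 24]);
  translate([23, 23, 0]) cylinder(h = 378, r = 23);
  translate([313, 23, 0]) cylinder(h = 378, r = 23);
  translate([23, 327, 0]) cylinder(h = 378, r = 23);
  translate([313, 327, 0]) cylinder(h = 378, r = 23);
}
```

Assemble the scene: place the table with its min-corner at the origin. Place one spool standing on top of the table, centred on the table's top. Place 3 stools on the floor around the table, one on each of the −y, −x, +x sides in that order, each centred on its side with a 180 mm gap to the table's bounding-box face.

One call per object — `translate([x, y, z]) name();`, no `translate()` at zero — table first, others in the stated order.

table();
translate([654, 202, 774]) spool();
translate([585, -530, 0]) stool();
translate([-516, 126, 0]) stool();
translate([1686, 126, 0]) stool();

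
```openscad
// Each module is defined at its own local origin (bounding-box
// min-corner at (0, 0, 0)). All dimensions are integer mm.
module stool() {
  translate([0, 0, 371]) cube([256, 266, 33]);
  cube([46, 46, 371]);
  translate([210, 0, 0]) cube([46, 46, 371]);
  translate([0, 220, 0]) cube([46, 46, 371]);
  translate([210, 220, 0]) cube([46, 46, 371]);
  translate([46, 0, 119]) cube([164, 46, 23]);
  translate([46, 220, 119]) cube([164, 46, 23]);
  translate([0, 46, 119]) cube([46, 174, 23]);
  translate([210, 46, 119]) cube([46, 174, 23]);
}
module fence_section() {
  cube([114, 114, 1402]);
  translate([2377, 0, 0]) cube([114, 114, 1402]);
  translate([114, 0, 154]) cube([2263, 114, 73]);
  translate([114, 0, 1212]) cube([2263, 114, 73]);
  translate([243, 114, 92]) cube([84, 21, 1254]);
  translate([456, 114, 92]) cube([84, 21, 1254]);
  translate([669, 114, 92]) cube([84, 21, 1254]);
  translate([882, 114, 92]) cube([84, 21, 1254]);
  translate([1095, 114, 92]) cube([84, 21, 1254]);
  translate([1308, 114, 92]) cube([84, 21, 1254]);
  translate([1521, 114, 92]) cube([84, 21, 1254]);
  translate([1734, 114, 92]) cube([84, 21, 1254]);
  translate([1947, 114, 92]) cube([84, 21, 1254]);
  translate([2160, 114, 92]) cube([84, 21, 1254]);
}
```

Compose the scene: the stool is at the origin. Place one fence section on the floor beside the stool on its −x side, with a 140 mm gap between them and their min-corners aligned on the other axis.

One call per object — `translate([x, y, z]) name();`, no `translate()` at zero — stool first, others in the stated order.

stool();
translate([-2631, 0, 0]) fence_section();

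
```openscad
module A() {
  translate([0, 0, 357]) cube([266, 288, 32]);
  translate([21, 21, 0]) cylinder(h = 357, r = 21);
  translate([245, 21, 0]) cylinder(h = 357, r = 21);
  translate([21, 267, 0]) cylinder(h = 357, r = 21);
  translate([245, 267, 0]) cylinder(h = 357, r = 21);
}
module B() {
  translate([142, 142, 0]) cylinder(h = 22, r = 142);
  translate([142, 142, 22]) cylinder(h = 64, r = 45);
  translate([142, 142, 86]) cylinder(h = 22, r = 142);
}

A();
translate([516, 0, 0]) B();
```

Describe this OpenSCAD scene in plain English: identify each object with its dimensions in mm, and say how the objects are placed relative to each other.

A is a simple wooden stool: a rectangular seat 266 mm (x) by 288 mm (y), 32 mm thick, top face at z = 389 mm, on four round legs, each 42 mm in diameter. The legs rest on z = 0, each leg's axis is inset half a diameter from the nearest pair of seat edges (so the leg's bounding box is flush with the corner).

B is a spool: two coaxial disc flanges of radius 142 mm and thickness 22 mm, joined by a core cylinder of radius 45 mm and height 64 mm. The lower flange rests on z = 0 and the three cylinders share a vertical axis.

The spool is on the floor beside the stool on its +x side.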